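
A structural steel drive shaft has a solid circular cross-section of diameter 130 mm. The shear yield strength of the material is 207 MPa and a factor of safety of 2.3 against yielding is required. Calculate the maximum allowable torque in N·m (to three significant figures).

T_allow = 38800 N·m

τ_allow = 207/2.3 = 90.00 MPa.
For a solid shaft T_allow = τ_allow·πd³/16; πd³/16 = π×130³/16 = 431400 mm³.
T_allow = 90.00×431400 = 3.882×10^7 N·mm = 38820 N·m.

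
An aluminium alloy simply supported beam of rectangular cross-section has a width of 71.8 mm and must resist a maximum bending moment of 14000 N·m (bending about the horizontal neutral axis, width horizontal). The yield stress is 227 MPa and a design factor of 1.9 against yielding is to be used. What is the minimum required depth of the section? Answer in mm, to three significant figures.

h = 99.0 mm

σ_allow = 227/1.9 = 119.5 MPa.
For a rectangular section σ = 6M/(bh²), so h² = 6M/(b σ_allow) = 6×1.4000×10^7/(71.8×119.5) = 9792 mm².
h = 98.96 mm.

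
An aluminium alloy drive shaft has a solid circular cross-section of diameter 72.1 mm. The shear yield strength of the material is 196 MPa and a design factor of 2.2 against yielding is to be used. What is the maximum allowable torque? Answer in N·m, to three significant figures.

τ_allow = 196/2.2 = 89.09 MPa.
For a solid shaft T_allow = τ_allow·πd³/16; πd³/16 = π×72.1³/16 = 73590 mm³.
T_allow = 89.09×73590 = 6.556×10^6 N·mm = 6556 N·m.

T_allow = 6560 N·m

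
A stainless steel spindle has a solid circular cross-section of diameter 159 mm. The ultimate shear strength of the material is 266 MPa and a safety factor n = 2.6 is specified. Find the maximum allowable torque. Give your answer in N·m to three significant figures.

T_allow = 80700 N·m

τ_allow = 266/2.6 = 102.3 MPa.
For a solid shaft T_allow = τ_allow·πd³/16; πd³/16 = π×159³/16 = 789300 mm³.
T_allow = 102.3×789300 = 8.075×10^7 N·mm = 80750 N·m.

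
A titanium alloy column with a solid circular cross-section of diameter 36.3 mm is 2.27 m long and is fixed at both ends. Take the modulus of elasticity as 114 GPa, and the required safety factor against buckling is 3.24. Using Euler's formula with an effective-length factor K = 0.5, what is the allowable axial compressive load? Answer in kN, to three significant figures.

I = πd⁴/64 = π×36.3⁴/64 = 85230 mm⁴.
Effective length L_e = KL = 0.5×2.27 m = 1135 mm.
Euler critical load P_cr = π²EI/L_e² = π²×114000×85230/1135² = 74440 N.
P_allow = P_cr/n = 74440/3.24 = 22980 N.

P_allow = 23.0 kN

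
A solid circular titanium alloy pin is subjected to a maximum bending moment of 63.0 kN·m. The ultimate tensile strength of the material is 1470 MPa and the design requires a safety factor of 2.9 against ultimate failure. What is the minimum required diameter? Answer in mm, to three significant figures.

d = 108 mm

σ_allow = 1470/2.9 = 506.9 MPa.
For a solid circular section σ = 32M/(πd³), so d³ = 32M/(π σ_allow) = 32×6.3000×10^7/(π×506.9) = 1.266×10^6 mm³.
d = 108.2 mm.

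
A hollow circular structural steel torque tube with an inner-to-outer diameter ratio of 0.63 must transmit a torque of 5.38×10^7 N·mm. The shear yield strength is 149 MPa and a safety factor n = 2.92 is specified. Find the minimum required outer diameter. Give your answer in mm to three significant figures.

τ_allow = 149/2.92 = 51.03 MPa.
For a hollow shaft τ = 16T/[πd_o³(1−k⁴)] with k = 0.63, so 1−k⁴ = 0.8425.
d_o³ = 16T/[π τ_allow (1−k⁴)] = 16×5.3800×10^7/(π×51.03×0.8425) = 6.374×10^6 mm³.
d_o = 185.4 mm.

d_o = 185 mm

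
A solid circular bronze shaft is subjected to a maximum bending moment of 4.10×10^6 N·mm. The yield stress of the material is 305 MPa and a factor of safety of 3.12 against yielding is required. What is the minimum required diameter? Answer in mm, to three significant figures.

d = 75.3 mm

σ_allow = 305/3.12 = 97.76 MPa.
For a solid circular section σ = 32M/(πd³), so d³ = 32M/(π σ_allow) = 32×4100000/(π×97.76) = 427200 mm³.
d = 75.31 mm.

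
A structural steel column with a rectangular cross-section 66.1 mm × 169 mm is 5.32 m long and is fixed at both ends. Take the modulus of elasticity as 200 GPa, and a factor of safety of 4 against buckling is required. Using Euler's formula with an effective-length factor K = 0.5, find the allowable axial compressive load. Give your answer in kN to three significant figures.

P_allow = 284 kN

Buckling occurs about the weak axis: I_min = h·b³/12 = 169×66.1³/12 = 4.067×10^6 mm⁴ (b = 66.1 mm is the smaller dimension).
Effective length L_e = KL = 0.5×5.32 m = 2660 mm.
Euler critical load P_cr = π²EI/L_e² = π²×200000×4.067×10^6/2660² = 1.135×10^6 N.
P_allow = P_cr/n = 1.135×10^6/4 = 283700 N.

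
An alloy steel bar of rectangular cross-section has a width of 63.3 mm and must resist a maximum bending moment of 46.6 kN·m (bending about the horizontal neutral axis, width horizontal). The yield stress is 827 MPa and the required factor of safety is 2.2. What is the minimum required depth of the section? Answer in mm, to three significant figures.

h = 108 mm

σ_allow = 827/2.2 = 375.9 MPa.
For a rectangular section σ = 6M/(bh²), so h² = 6M/(b σ_allow) = 6×4.6600×10^7/(63.3×375.9) = 11750 mm².
h = 108.4 mm.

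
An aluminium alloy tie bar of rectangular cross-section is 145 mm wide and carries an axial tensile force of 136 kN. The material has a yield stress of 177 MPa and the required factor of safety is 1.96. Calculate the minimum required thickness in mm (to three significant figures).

σ_allow = 177/1.96 = 90.31 MPa.
Required area A = F/σ_allow = 136000/90.31 = 1506 mm².
t = A/w = 1506/145 = 10.39 mm.

t = 10.4 mm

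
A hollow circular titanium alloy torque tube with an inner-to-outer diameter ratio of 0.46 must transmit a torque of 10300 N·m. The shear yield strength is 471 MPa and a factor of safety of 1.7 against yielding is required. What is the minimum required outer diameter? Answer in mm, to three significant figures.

τ_allow = 471/1.7 = 277.1 MPa.
For a hollow shaft τ = 16T/[πd_o³(1−k⁴)] with k = 0.46, so 1−k⁴ = 0.9552.
d_o³ = 16T/[π τ_allow (1−k⁴)] = 16×1.0300×10^7/(π×277.1×0.9552) = 198200 mm³.
d_o = 58.31 mm.

d_o = 58.3 mm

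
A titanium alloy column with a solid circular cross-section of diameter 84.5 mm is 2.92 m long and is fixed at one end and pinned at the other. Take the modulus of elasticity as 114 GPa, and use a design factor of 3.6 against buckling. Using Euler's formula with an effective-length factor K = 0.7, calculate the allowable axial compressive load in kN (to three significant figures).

P_allow = 187 kN

I = πd⁴/64 = π×84.5⁴/64 = 2.503×10^6 mm⁴.
Effective length L_e = KL = 0.7×2.92 m = 2044 mm.
Euler critical load P_cr = π²EI/L_e² = π²×114000×2.503×10^6/2044² = 674000 N.
P_allow = P_cr/n = 674000/3.6 = 187200 N.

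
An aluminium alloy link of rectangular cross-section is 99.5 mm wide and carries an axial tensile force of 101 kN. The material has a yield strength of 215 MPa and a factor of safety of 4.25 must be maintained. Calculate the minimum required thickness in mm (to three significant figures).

σ_allow = 215/4.25 = 50.59 MPa.
Required area A = F/σ_allow = 101000/50.59 = 1997 mm².
t = A/w = 1997/99.5 = 20.07 mm.

t = 20.1 mm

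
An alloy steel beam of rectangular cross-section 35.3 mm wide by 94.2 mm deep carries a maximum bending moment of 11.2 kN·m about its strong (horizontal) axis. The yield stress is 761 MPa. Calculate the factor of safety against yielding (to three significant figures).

n = 3.55

Section modulus S = bh²/6 = 35.3×94.2²/6 = 52210 mm³.
σ = M/S = 1.1200×10^7/52210 = 214.5 MPa.
n = 761/214.5 = 3.547.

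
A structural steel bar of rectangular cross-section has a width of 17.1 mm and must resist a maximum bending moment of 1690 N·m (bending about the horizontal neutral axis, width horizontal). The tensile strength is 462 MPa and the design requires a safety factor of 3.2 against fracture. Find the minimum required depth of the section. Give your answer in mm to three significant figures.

σ_allow = 462/3.2 = 144.4 MPa.
For a rectangular section σ = 6M/(bh²), so h² = 6M/(b σ_allow) = 6×1690000/(17.1×144.4) = 4107 mm².
h = 64.09 mm.

h = 64.1 mm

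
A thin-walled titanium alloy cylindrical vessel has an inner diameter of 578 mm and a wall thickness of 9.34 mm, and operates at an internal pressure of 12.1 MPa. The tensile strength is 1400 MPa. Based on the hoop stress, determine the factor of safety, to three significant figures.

n = 3.74

σ_h = pD/(2t) = 12.1×578/(2×9.34) = 374.4 MPa.
n = 1400/374.4 = 3.739.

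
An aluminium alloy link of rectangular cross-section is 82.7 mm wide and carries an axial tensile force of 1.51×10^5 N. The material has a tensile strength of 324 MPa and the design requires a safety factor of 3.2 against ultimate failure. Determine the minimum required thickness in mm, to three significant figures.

t = 18.0 mm

σ_allow = 324/3.2 = 101.2 MPa.
Required area A = F/σ_allow = 151000/101.2 = 1491 mm².
t = A/w = 1491/82.7 = 18.03 mm.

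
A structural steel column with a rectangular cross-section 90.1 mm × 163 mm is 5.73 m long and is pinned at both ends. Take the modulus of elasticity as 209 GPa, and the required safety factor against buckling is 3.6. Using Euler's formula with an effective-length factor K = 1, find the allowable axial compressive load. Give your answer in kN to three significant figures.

P_allow = 173 kN

Buckling occurs about the weak axis: I_min = h·b³/12 = 163×90.1³/12 = 9.935×10^6 mm⁴ (b = 90.1 mm is the smaller dimension).
Effective length L_e = KL = 1×5.73 m = 5730 mm.
Euler critical load P_cr = π²EI/L_e² = π²×209000×9.935×10^6/5730² = 624200 N.
P_allow = P_cr/n = 624200/3.6 = 173400 N.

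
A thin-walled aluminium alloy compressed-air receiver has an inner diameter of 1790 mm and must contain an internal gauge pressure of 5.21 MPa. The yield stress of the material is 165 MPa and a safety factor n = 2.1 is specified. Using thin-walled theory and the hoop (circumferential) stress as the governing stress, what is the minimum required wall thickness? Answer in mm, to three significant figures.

t = 59.3 mm

σ_allow = 165/2.1 = 78.57 MPa.
Hoop stress σ_h = pD/(2t), so t = pD/(2σ_allow) = 5.21×1790/(2×78.57) = 59.35 mm.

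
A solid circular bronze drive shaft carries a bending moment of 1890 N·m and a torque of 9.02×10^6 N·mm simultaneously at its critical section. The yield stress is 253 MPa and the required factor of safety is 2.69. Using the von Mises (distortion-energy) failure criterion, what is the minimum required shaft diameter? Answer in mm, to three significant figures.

d = 95.5 mm

σ_allow = σ_y/n = 253/2.69 = 94.05 MPa.
For a solid shaft σ_b = 32M/(πd³) and τ = 16T/(πd³), so the von Mises stress is σ' = (16/πd³)·√(4M²+3T²).
√(4M²+3T²) = √(4×(1.890×10^6)² + 3×(9.020×10^6)²) = 1.607×10^7 N·mm.
d³ = 16×1.607×10^7/(π×94.05) = 870400 mm³.
d = 95.48 mm.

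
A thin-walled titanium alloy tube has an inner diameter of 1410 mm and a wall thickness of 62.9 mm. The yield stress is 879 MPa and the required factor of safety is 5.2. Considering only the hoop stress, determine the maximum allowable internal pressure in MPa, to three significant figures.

p_allow = 15.1 MPa

σ_allow = 879/5.2 = 169.0 MPa.
σ_h = pD/(2t) → p_allow = 2σ_allow t/D = 2×169.0×62.9/1410 = 15.08 MPa.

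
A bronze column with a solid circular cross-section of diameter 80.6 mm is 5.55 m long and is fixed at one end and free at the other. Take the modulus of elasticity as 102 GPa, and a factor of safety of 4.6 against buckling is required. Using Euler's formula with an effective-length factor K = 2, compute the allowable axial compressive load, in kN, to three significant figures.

I = πd⁴/64 = π×80.6⁴/64 = 2.072×10^6 mm⁴.
Effective length L_e = KL = 2×5.55 m = 11100 mm.
Euler critical load P_cr = π²EI/L_e² = π²×102000×2.072×10^6/11100² = 16930 N.
P_allow = P_cr/n = 16930/4.6 = 3680 N.

P_allow = 3.68 kN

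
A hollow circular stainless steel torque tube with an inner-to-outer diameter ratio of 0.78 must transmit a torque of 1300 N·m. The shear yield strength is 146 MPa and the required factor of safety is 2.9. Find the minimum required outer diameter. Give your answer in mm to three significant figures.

τ_allow = 146/2.9 = 50.34 MPa.
For a hollow shaft τ = 16T/[πd_o³(1−k⁴)] with k = 0.78, so 1−k⁴ = 0.6298.
d_o³ = 16T/[π τ_allow (1−k⁴)] = 16×1300000/(π×50.34×0.6298) = 208800 mm³.
d_o = 59.33 mm.

d_o = 59.3 mm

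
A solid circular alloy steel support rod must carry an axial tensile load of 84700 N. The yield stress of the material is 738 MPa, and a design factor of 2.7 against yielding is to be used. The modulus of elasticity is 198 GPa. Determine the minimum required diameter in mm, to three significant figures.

d = 19.9 mm

Allowable stress σ_allow = 738/2.7 = 273.3 MPa.
Required area A = F/σ_allow = 84700/273.3 = 309.9 mm².
A = πd²/4 → d = √(4A/π) = 19.86 mm.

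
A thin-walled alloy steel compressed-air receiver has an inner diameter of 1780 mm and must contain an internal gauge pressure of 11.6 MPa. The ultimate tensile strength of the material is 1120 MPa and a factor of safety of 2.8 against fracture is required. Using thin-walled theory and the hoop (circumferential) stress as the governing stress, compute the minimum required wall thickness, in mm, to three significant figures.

t = 25.8 mm

σ_allow = 1120/2.8 = 400.0 MPa.
Hoop stress σ_h = pD/(2t), so t = pD/(2σ_allow) = 11.6×1780/(2×400.0) = 25.81 mm.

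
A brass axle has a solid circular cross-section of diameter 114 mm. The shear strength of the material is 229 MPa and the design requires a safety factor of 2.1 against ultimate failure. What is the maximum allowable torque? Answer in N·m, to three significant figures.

T_allow = 31700 N·m

τ_allow = 229/2.1 = 109.0 MPa.
For a solid shaft T_allow = τ_allow·πd³/16; πd³/16 = π×114³/16 = 290900 mm³.
T_allow = 109.0×290900 = 3.172×10^7 N·mm = 31720 N·m.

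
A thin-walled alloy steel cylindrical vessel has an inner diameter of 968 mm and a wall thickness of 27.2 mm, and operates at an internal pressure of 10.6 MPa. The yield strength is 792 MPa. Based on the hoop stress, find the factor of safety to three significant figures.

n = 4.20

σ_h = pD/(2t) = 10.6×968/(2×27.2) = 188.6 MPa.
n = 792/188.6 = 4.199.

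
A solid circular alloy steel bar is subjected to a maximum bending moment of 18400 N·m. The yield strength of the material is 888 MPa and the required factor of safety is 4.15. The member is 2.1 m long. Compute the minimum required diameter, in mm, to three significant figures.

d = 95.7 mm

σ_allow = 888/4.15 = 214.0 MPa.
For a solid circular section σ = 32M/(πd³), so d³ = 32M/(π σ_allow) = 32×1.8400×10^7/(π×214.0) = 875900 mm³.
d = 95.68 mm.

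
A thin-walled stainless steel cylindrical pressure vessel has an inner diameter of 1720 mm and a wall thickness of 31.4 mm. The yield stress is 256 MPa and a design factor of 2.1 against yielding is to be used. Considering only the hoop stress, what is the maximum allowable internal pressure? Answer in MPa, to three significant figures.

p_allow = 4.45 MPa

σ_allow = 256/2.1 = 121.9 MPa.
σ_h = pD/(2t) → p_allow = 2σ_allow t/D = 2×121.9×31.4/1720 = 4.451 MPa.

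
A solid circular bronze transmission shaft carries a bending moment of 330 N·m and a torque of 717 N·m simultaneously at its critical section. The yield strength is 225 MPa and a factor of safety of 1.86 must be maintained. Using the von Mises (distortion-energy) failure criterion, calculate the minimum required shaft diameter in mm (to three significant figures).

σ_allow = σ_y/n = 225/1.86 = 121.0 MPa.
For a solid shaft σ_b = 32M/(πd³) and τ = 16T/(πd³), so the von Mises stress is σ' = (16/πd³)·√(4M²+3T²).
√(4M²+3T²) = √(4×(330000)² + 3×(717000)²) = 1.406×10^6 N·mm.
d³ = 16×1.406×10^6/(π×121.0) = 59210 mm³.
d = 38.98 mm.

d = 39.0 mm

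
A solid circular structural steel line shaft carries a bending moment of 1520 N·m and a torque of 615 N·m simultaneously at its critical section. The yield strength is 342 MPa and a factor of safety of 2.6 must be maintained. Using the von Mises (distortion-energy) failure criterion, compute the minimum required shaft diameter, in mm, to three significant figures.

d = 50.0 mm

σ_allow = σ_y/n = 342/2.6 = 131.5 MPa.
For a solid shaft σ_b = 32M/(πd³) and τ = 16T/(πd³), so the von Mises stress is σ' = (16/πd³)·√(4M²+3T²).
√(4M²+3T²) = √(4×(1.520×10^6)² + 3×(615000)²) = 3.221×10^6 N·mm.
d³ = 16×3.221×10^6/(π×131.5) = 124700 mm³.
d = 49.96 mm.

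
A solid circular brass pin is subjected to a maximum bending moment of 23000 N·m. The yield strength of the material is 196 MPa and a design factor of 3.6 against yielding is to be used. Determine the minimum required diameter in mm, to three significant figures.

σ_allow = 196/3.6 = 54.44 MPa.
For a solid circular section σ = 32M/(πd³), so d³ = 32M/(π σ_allow) = 32×2.3000×10^7/(π×54.44) = 4.303×10^6 mm³.
d = 162.7 mm.

d = 163 mm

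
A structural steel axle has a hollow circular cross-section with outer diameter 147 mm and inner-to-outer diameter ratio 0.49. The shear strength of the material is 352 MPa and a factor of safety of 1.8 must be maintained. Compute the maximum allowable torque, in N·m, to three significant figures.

τ_allow = 352/1.8 = 195.6 MPa.
For a hollow shaft T_allow = τ_allow·πd_o³(1−k⁴)/16 with 1−k⁴ = 0.9424, so πd_o³(1−k⁴)/16 = 587800 mm³.
T_allow = 195.6×587800 = 1.149×10^8 N·mm = 114900 N·m.

T_allow = 1.15×10^5 N·m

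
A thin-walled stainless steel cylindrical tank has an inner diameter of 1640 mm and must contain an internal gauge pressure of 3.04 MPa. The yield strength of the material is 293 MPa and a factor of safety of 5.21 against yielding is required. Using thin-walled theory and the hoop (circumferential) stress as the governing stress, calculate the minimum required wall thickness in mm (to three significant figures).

σ_allow = 293/5.21 = 56.24 MPa.
Hoop stress σ_h = pD/(2t), so t = pD/(2σ_allow) = 3.04×1640/(2×56.24) = 44.33 mm.

t = 44.3 mm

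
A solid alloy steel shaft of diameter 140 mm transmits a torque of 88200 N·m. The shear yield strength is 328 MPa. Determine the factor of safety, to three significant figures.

n = 2.00

τ = 16T/(πd³) = 16×8.8200×10^7/(π×140³) = 163.7 MPa.
n = τ_limit/τ = 328/163.7 = 2.004.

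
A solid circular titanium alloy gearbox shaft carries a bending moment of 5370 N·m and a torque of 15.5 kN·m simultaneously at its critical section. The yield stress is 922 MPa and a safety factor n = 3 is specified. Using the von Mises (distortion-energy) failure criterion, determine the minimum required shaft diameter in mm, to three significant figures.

σ_allow = σ_y/n = 922/3 = 307.3 MPa.
For a solid shaft σ_b = 32M/(πd³) and τ = 16T/(πd³), so the von Mises stress is σ' = (16/πd³)·√(4M²+3T²).
√(4M²+3T²) = √(4×(5.370×10^6)² + 3×(1.550×10^7)²) = 2.892×10^7 N·mm.
d³ = 16×2.892×10^7/(π×307.3) = 479200 mm³.
d = 78.25 mm.

d = 78.3 mm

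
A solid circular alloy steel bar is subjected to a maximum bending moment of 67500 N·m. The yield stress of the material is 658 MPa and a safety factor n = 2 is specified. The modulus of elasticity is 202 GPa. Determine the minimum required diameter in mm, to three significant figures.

σ_allow = 658/2 = 329.0 MPa.
For a solid circular section σ = 32M/(πd³), so d³ = 32M/(π σ_allow) = 32×6.7500×10^7/(π×329.0) = 2.090×10^6 mm³.
d = 127.9 mm.

d = 128 mm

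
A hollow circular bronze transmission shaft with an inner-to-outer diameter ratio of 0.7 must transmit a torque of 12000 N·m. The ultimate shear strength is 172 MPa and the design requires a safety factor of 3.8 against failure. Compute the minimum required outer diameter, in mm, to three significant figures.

d_o = 121 mm

τ_allow = 172/3.8 = 45.26 MPa.
For a hollow shaft τ = 16T/[πd_o³(1−k⁴)] with k = 0.7, so 1−k⁴ = 0.7599.
d_o³ = 16T/[π τ_allow (1−k⁴)] = 16×1.2000×10^7/(π×45.26×0.7599) = 1.777×10^6 mm³.
d_o = 121.1 mm.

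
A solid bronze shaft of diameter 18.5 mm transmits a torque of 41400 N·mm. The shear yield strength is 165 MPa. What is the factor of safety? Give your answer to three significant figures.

τ = 16T/(πd³) = 16×41400/(π×18.5³) = 33.30 MPa.
n = τ_limit/τ = 165/33.30 = 4.955.

n = 4.95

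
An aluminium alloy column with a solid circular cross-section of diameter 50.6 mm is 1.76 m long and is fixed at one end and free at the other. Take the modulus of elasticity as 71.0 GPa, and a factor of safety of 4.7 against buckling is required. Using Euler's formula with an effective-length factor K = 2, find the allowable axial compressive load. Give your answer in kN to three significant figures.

P_allow = 3.87 kN

I = πd⁴/64 = π×50.6⁴/64 = 321800 mm⁴.
Effective length L_e = KL = 2×1.76 m = 3520 mm.
Euler critical load P_cr = π²EI/L_e² = π²×71000×321800/3520² = 18200 N.
P_allow = P_cr/n = 18200/4.7 = 3872 N.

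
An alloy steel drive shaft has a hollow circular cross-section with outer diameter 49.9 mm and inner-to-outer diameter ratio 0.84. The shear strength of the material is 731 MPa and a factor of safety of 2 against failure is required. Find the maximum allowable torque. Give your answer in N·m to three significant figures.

T_allow = 4480 N·m

τ_allow = 731/2 = 365.5 MPa.
For a hollow shaft T_allow = τ_allow·πd_o³(1−k⁴)/16 with 1−k⁴ = 0.5021, so πd_o³(1−k⁴)/16 = 12250 mm³.
T_allow = 365.5×12250 = 4.477×10^6 N·mm = 4477 N·m.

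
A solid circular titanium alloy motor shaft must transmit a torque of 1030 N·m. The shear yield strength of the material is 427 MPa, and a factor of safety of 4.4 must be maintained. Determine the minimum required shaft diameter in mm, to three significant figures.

Allowable shear stress τ_allow = 427/4.4 = 97.05 MPa.
For a solid shaft τ = 16T/(πd³), so d³ = 16T/(π τ_allow) = 16×1030000/(π×97.05) = 54050 mm³.
d = (54050)^(1/3) = 37.81 mm.

d = 37.8 mm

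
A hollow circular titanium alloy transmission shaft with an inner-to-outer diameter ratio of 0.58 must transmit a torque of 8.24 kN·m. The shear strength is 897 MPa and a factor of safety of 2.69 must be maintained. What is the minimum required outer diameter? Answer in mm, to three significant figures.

τ_allow = 897/2.69 = 333.5 MPa.
For a hollow shaft τ = 16T/[πd_o³(1−k⁴)] with k = 0.58, so 1−k⁴ = 0.8868.
d_o³ = 16T/[π τ_allow (1−k⁴)] = 16×8240000/(π×333.5×0.8868) = 141900 mm³.
d_o = 52.16 mm.

d_o = 52.2 mm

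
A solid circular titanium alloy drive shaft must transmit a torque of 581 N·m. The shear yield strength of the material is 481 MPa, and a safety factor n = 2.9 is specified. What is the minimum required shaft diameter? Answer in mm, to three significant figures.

Allowable shear stress τ_allow = 481/2.9 = 165.9 MPa.
For a solid shaft τ = 16T/(πd³), so d³ = 16T/(π τ_allow) = 16×581000/(π×165.9) = 17840 mm³.
d = (17840)^(1/3) = 26.13 mm.

d = 26.1 mm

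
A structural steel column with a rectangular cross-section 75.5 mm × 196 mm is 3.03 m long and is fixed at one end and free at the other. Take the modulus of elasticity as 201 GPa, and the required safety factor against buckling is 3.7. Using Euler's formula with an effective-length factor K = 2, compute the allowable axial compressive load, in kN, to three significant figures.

Buckling occurs about the weak axis: I_min = h·b³/12 = 196×75.5³/12 = 7.029×10^6 mm⁴ (b = 75.5 mm is the smaller dimension).
Effective length L_e = KL = 2×3.03 m = 6060 mm.
Euler critical load P_cr = π²EI/L_e² = π²×201000×7.029×10^6/6060² = 379700 N.
P_allow = P_cr/n = 379700/3.7 = 102600 N.

P_allow = 103 kN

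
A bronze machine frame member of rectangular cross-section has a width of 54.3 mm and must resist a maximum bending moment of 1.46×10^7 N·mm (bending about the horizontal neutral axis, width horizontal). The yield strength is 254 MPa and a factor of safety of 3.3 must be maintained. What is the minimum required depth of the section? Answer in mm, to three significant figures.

h = 145 mm

σ_allow = 254/3.3 = 76.97 MPa.
For a rectangular section σ = 6M/(bh²), so h² = 6M/(b σ_allow) = 6×1.4600×10^7/(54.3×76.97) = 20960 mm².
h = 144.8 mm.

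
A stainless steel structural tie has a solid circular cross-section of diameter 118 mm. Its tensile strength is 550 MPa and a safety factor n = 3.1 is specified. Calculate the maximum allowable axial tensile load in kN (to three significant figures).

F_allow = 1940 kN

σ_allow = 550/3.1 = 177.4 MPa.
A = πd²/4 = π×118²/4 = 10940 mm².
F_allow = σ_allow × A = 177.4×10940 = 1.940×10^6 N.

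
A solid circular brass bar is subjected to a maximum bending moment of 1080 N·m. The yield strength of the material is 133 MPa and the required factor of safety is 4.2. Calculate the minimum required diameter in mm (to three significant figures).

d = 70.3 mm

σ_allow = 133/4.2 = 31.67 MPa.
For a solid circular section σ = 32M/(πd³), so d³ = 32M/(π σ_allow) = 32×1080000/(π×31.67) = 347400 mm³.
d = 70.30 mm.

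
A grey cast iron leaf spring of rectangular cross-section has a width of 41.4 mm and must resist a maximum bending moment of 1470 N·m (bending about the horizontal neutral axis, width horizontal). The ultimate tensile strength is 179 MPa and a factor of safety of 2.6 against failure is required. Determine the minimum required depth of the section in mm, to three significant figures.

h = 55.6 mm

σ_allow = 179/2.6 = 68.85 MPa.
For a rectangular section σ = 6M/(bh²), so h² = 6M/(b σ_allow) = 6×1470000/(41.4×68.85) = 3094 mm².
h = 55.63 mm.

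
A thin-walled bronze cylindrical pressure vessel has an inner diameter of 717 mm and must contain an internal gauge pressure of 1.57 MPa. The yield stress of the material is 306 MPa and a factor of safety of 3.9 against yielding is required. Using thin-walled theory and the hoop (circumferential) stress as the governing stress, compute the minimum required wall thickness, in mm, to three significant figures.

t = 7.17 mm

σ_allow = 306/3.9 = 78.46 MPa.
Hoop stress σ_h = pD/(2t), so t = pD/(2σ_allow) = 1.57×717/(2×78.46) = 7.174 mm.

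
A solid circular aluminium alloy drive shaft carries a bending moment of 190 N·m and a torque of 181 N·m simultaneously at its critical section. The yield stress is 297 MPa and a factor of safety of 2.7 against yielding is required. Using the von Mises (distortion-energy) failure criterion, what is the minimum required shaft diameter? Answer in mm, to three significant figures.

d = 28.4 mm

σ_allow = σ_y/n = 297/2.7 = 110.0 MPa.
For a solid shaft σ_b = 32M/(πd³) and τ = 16T/(πd³), so the von Mises stress is σ' = (16/πd³)·√(4M²+3T²).
√(4M²+3T²) = √(4×(190000)² + 3×(181000)²) = 492600 N·mm.
d³ = 16×492600/(π×110.0) = 22810 mm³.
d = 28.36 mm.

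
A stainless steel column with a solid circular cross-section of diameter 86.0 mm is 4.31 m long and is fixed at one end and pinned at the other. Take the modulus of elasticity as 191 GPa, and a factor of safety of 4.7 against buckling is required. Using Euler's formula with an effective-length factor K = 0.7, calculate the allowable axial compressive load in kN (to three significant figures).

P_allow = 118 kN

I = πd⁴/64 = π×86.0⁴/64 = 2.685×10^6 mm⁴.
Effective length L_e = KL = 0.7×4.31 m = 3017 mm.
Euler critical load P_cr = π²EI/L_e² = π²×191000×2.685×10^6/3017² = 556100 N.
P_allow = P_cr/n = 556100/4.7 = 118300 N.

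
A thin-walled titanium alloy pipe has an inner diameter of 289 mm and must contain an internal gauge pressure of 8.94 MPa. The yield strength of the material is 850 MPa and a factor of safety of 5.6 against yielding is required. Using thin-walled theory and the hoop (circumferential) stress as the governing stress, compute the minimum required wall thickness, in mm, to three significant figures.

t = 8.51 mm

σ_allow = 850/5.6 = 151.8 MPa.
Hoop stress σ_h = pD/(2t), so t = pD/(2σ_allow) = 8.94×289/(2×151.8) = 8.511 mm.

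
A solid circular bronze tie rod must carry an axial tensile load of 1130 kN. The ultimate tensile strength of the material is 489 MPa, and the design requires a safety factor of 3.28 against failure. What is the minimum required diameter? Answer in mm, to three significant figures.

Allowable stress σ_allow = 489/3.28 = 149.1 MPa.
Required area A = F/σ_allow = 1130000/149.1 = 7580 mm².
A = πd²/4 → d = √(4A/π) = 98.24 mm.

d = 98.2 mm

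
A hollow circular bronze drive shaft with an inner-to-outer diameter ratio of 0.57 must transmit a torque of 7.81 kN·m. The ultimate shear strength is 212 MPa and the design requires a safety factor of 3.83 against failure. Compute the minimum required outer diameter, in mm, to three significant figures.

d_o = 93.0 mm

τ_allow = 212/3.83 = 55.35 MPa.
For a hollow shaft τ = 16T/[πd_o³(1−k⁴)] with k = 0.57, so 1−k⁴ = 0.8944.
d_o³ = 16T/[π τ_allow (1−k⁴)] = 16×7810000/(π×55.35×0.8944) = 803400 mm³.
d_o = 92.96 mm.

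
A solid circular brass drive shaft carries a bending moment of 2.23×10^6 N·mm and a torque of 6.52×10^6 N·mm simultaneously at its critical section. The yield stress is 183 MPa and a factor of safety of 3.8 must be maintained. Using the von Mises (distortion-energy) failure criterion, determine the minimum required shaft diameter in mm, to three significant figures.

d = 109 mm

σ_allow = σ_y/n = 183/3.8 = 48.16 MPa.
For a solid shaft σ_b = 32M/(πd³) and τ = 16T/(πd³), so the von Mises stress is σ' = (16/πd³)·√(4M²+3T²).
√(4M²+3T²) = √(4×(2.230×10^6)² + 3×(6.520×10^6)²) = 1.214×10^7 N·mm.
d³ = 16×1.214×10^7/(π×48.16) = 1.284×10^6 mm³.
d = 108.7 mm.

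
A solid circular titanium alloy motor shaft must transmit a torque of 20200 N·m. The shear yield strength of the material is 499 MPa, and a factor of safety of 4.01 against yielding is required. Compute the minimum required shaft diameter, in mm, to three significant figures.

Allowable shear stress τ_allow = 499/4.01 = 124.4 MPa.
For a solid shaft τ = 16T/(πd³), so d³ = 16T/(π τ_allow) = 16×2.0200×10^7/(π×124.4) = 826700 mm³.
d = (826700)^(1/3) = 93.85 mm.

d = 93.9 mm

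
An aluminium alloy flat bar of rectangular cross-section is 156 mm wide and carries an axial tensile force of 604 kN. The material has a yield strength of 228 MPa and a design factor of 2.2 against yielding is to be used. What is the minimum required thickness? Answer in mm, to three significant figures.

σ_allow = 228/2.2 = 103.6 MPa.
Required area A = F/σ_allow = 604000/103.6 = 5828 mm².
t = A/w = 5828/156 = 37.36 mm.

t = 37.4 mm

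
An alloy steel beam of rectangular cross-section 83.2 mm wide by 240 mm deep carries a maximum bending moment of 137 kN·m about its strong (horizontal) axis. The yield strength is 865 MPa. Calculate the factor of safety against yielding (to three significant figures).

Section modulus S = bh²/6 = 83.2×240²/6 = 798700 mm³.
σ = M/S = 1.3700×10^8/798700 = 171.5 MPa.
n = 865/171.5 = 5.043.

n = 5.04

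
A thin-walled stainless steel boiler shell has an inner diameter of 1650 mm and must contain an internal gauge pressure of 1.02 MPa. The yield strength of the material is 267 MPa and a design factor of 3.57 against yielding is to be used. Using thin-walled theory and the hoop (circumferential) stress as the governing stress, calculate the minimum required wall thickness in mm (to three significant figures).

t = 11.3 mm

σ_allow = 267/3.57 = 74.79 MPa.
Hoop stress σ_h = pD/(2t), so t = pD/(2σ_allow) = 1.02×1650/(2×74.79) = 11.25 mm.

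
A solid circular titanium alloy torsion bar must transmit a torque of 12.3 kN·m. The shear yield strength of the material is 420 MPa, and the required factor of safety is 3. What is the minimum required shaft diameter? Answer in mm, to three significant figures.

Allowable shear stress τ_allow = 420/3 = 140.0 MPa.
For a solid shaft τ = 16T/(πd³), so d³ = 16T/(π τ_allow) = 16×1.2300×10^7/(π×140.0) = 447500 mm³.
d = (447500)^(1/3) = 76.49 mm.

d = 76.5 mm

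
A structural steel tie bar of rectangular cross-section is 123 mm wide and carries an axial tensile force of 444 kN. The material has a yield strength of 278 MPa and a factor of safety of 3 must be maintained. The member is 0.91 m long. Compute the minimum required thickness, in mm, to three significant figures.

t = 39.0 mm

σ_allow = 278/3 = 92.67 MPa.
Required area A = F/σ_allow = 444000/92.67 = 4791 mm².
t = A/w = 4791/123 = 38.95 mm.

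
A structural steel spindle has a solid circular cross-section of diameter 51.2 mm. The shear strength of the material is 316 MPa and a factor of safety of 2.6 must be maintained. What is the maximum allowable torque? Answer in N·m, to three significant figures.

τ_allow = 316/2.6 = 121.5 MPa.
For a solid shaft T_allow = τ_allow·πd³/16; πd³/16 = π×51.2³/16 = 26350 mm³.
T_allow = 121.5×26350 = 3.203×10^6 N·mm = 3203 N·m.

T_allow = 3200 N·m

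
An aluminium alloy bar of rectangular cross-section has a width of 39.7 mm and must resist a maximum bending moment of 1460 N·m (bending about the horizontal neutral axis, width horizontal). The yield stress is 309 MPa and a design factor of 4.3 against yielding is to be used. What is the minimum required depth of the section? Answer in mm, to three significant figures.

σ_allow = 309/4.3 = 71.86 MPa.
For a rectangular section σ = 6M/(bh²), so h² = 6M/(b σ_allow) = 6×1460000/(39.7×71.86) = 3071 mm².
h = 55.41 mm.

h = 55.4 mm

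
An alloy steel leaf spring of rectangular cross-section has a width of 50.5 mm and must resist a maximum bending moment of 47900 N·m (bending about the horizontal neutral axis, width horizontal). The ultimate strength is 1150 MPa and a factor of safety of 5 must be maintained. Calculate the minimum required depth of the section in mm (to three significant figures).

σ_allow = 1150/5 = 230.0 MPa.
For a rectangular section σ = 6M/(bh²), so h² = 6M/(b σ_allow) = 6×4.7900×10^7/(50.5×230.0) = 24740 mm².
h = 157.3 mm.

h = 157 mm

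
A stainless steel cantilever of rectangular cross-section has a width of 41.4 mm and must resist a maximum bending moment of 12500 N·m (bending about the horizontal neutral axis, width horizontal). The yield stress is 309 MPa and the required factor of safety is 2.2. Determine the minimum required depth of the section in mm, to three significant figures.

σ_allow = 309/2.2 = 140.5 MPa.
For a rectangular section σ = 6M/(bh²), so h² = 6M/(b σ_allow) = 6×1.2500×10^7/(41.4×140.5) = 12900 mm².
h = 113.6 mm.

h = 114 mm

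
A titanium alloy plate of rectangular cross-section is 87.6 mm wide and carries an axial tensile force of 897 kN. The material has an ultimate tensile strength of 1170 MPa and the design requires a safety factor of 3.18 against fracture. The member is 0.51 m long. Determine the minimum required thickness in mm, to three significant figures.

σ_allow = 1170/3.18 = 367.9 MPa.
Required area A = F/σ_allow = 897000/367.9 = 2438 mm².
t = A/w = 2438/87.6 = 27.83 mm.

t = 27.8 mm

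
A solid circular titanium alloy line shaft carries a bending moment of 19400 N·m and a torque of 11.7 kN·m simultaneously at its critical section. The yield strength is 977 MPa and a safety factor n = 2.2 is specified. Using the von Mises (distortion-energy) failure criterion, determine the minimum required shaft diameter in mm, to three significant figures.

d = 79.5 mm

σ_allow = σ_y/n = 977/2.2 = 444.1 MPa.
For a solid shaft σ_b = 32M/(πd³) and τ = 16T/(πd³), so the von Mises stress is σ' = (16/πd³)·√(4M²+3T²).
√(4M²+3T²) = √(4×(1.940×10^7)² + 3×(1.170×10^7)²) = 4.377×10^7 N·mm.
d³ = 16×4.377×10^7/(π×444.1) = 502000 mm³.
d = 79.48 mm.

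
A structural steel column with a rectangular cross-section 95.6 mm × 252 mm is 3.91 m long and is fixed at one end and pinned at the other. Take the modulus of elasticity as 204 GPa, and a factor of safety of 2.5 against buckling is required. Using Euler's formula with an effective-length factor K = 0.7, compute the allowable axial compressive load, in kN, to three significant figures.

Buckling occurs about the weak axis: I_min = h·b³/12 = 252×95.6³/12 = 1.835×10^7 mm⁴ (b = 95.6 mm is the smaller dimension).
Effective length L_e = KL = 0.7×3.91 m = 2737 mm.
Euler critical load P_cr = π²EI/L_e² = π²×204000×1.835×10^7/2737² = 4.931×10^6 N.
P_allow = P_cr/n = 4.931×10^6/2.5 = 1.973×10^6 N.

P_allow = 1970 kN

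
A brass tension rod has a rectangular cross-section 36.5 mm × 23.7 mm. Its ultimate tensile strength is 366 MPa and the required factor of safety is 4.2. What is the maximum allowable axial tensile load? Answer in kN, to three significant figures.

F_allow = 75.4 kN

σ_allow = 366/4.2 = 87.14 MPa.
A = 36.5×23.7 = 865.0 mm².
F_allow = σ_allow × A = 87.14×865.0 = 75380 N.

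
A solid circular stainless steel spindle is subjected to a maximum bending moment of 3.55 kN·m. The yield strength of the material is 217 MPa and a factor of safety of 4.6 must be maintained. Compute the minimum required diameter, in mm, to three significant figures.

σ_allow = 217/4.6 = 47.17 MPa.
For a solid circular section σ = 32M/(πd³), so d³ = 32M/(π σ_allow) = 32×3550000/(π×47.17) = 766500 mm³.
d = 91.52 mm.

d = 91.5 mm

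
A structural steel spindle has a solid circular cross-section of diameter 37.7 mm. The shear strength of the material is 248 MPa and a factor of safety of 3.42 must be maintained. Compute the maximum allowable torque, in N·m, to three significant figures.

τ_allow = 248/3.42 = 72.51 MPa.
For a solid shaft T_allow = τ_allow·πd³/16; πd³/16 = π×37.7³/16 = 10520 mm³.
T_allow = 72.51×10520 = 762900 N·mm = 762.9 N·m.

T_allow = 763 N·m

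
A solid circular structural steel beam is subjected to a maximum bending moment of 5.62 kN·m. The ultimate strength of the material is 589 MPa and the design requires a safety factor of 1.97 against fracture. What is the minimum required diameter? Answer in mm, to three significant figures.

σ_allow = 589/1.97 = 299.0 MPa.
For a solid circular section σ = 32M/(πd³), so d³ = 32M/(π σ_allow) = 32×5620000/(π×299.0) = 191500 mm³.
d = 57.64 mm.

d = 57.6 mm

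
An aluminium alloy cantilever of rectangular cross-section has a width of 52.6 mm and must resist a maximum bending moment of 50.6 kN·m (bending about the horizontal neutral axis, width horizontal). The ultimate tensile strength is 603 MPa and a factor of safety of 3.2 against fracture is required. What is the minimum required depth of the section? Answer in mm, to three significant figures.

h = 175 mm

σ_allow = 603/3.2 = 188.4 MPa.
For a rectangular section σ = 6M/(bh²), so h² = 6M/(b σ_allow) = 6×5.0600×10^7/(52.6×188.4) = 30630 mm².
h = 175.0 mm.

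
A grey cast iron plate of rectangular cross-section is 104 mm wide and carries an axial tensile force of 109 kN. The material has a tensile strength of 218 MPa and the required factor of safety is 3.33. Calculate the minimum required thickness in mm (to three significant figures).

σ_allow = 218/3.33 = 65.47 MPa.
Required area A = F/σ_allow = 109000/65.47 = 1665 mm².
t = A/w = 1665/104 = 16.01 mm.

t = 16.0 mm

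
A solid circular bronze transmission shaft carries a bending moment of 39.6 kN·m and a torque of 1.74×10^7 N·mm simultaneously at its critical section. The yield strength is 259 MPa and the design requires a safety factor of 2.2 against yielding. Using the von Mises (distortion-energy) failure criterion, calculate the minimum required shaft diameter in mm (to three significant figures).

d = 154 mm

σ_allow = σ_y/n = 259/2.2 = 117.7 MPa.
For a solid shaft σ_b = 32M/(πd³) and τ = 16T/(πd³), so the von Mises stress is σ' = (16/πd³)·√(4M²+3T²).
√(4M²+3T²) = √(4×(3.960×10^7)² + 3×(1.740×10^7)²) = 8.474×10^7 N·mm.
d³ = 16×8.474×10^7/(π×117.7) = 3.666×10^6 mm³.
d = 154.2 mm.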